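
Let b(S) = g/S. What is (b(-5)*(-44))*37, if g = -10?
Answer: -3256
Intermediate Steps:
b(S) = -10/S
(b(-5)*(-44))*37 = (-10/(-5)*(-44))*37 = (-10*(-⅕)*(-44))*37 = (2*(-44))*37 = -88*37 = -3256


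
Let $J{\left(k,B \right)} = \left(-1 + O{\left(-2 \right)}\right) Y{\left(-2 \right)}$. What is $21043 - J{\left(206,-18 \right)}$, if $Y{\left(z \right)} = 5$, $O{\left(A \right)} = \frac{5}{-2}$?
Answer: $\frac{42121}{2} \approx 21061.0$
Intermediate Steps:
$O{\left(A \right)} = - \frac{5}{2}$ ($O{\left(A \right)} = 5 \left(- \frac{1}{2}\right) = - \frac{5}{2}$)
$J{\left(k,B \right)} = - \frac{35}{2}$ ($J{\left(k,B \right)} = \left(-1 - \frac{5}{2}\right) 5 = \left(- \frac{7}{2}\right) 5 = - \frac{35}{2}$)
$21043 - J{\left(206,-18 \right)} = 21043 - - \frac{35}{2} = 21043 + \frac{35}{2} = \frac{42121}{2}$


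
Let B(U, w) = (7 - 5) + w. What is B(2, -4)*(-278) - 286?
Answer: 270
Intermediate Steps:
B(U, w) = 2 + w
B(2, -4)*(-278) - 286 = (2 - 4)*(-278) - 286 = -2*(-278) - 286 = 556 - 286 = 270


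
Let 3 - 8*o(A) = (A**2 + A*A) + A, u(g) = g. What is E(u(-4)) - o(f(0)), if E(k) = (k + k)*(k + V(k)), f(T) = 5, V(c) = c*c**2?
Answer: 1101/2 ≈ 550.50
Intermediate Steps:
V(c) = c**3
E(k) = 2*k*(k + k**3) (E(k) = (k + k)*(k + k**3) = (2*k)*(k + k**3) = 2*k*(k + k**3))
o(A) = 3/8 - A**2/4 - A/8 (o(A) = 3/8 - ((A**2 + A*A) + A)/8 = 3/8 - ((A**2 + A**2) + A)/8 = 3/8 - (2*A**2 + A)/8 = 3/8 - (A + 2*A**2)/8 = 3/8 + (-A**2/4 - A/8) = 3/8 - A**2/4 - A/8)
E(u(-4)) - o(f(0)) = 2*(-4)**2*(1 + (-4)**2) - (3/8 - 1/4*5**2 - 1/8*5) = 2*16*(1 + 16) - (3/8 - 1/4*25 - 5/8) = 2*16*17 - (3/8 - 25/4 - 5/8) = 544 - 1*(-13/2) = 544 + 13/2 = 1101/2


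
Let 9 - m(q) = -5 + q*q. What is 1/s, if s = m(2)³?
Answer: 1/1000 ≈ 0.0010000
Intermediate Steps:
m(q) = 14 - q² (m(q) = 9 - (-5 + q*q) = 9 - (-5 + q²) = 9 + (5 - q²) = 14 - q²)
s = 1000 (s = (14 - 1*2²)³ = (14 - 1*4)³ = (14 - 4)³ = 10³ = 1000)
1/s = 1/1000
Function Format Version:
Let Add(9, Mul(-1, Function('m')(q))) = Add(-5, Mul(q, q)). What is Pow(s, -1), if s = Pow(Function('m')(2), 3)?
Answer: Rational(1, 1000) ≈ 0.0010000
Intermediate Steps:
Function('m')(q) = Add(14, Mul(-1, Pow(q, 2))) (Function('m')(q) = Add(9, Mul(-1, Add(-5, Mul(q, q)))) = Add(9, Mul(-1, Add(-5, Pow(q, 2)))) = Add(9, Add(5, Mul(-1, Pow(q, 2)))) = Add(14, Mul(-1, Pow(q, 2))))
s = 1000 (s = Pow(Add(14, Mul(-1, Pow(2, 2))), 3) = Pow(Add(14, Mul(-1, 4)), 3) = Pow(Add(14, -4), 3) = Pow(10, 3) = 1000)
Pow(s, -1) = Pow(1000, -1) = Rational(1, 1000)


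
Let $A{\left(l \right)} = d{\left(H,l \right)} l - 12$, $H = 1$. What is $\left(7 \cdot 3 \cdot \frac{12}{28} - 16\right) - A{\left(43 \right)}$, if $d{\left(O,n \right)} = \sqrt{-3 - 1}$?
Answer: $5 - 86 i \approx 5.0 - 86.0 i$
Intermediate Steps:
$d{\left(O,n \right)} = 2 i$ ($d{\left(O,n \right)} = \sqrt{-4} = 2 i$)
$A{\left(l \right)} = -12 + 2 i l$ ($A{\left(l \right)} = 2 i l - 12 = -12 + 2 i l$)
$\left(7 \cdot 3 \cdot \frac{12}{28} - 16\right) - A{\left(43 \right)} = \left(7 \cdot 3 \cdot \frac{12}{28} - 16\right) - \left(-12 + 2 i 43\right) = \left(21 \cdot 12 \cdot \frac{1}{28} - 16\right) - \left(-12 + 86 i\right) = \left(21 \cdot \frac{3}{7} - 16\right) + \left(12 - 86 i\right) = \left(9 - 16\right) + \left(12 - 86 i\right) = -7 + \left(12 - 86 i\right) = 5 - 86 i$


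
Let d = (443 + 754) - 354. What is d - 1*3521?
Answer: -2678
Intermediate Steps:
d = 843 (d = 1197 - 354 = 843)
d - 1*3521 = 843 - 1*3521 = 843 - 3521 = -2678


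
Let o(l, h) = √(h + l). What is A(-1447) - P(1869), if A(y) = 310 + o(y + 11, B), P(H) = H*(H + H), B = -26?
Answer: -6986012 + I*√1462 ≈ -6.986e+6 + 38.236*I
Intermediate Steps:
P(H) = 2*H² (P(H) = H*(2*H) = 2*H²)
A(y) = 310 + √(-15 + y) (A(y) = 310 + √(-26 + (y + 11)) = 310 + √(-26 + (11 + y)) = 310 + √(-15 + y))
A(-1447) - P(1869) = (310 + √(-15 - 1447)) - 2*1869² = (310 + √(-1462)) - 2*3493161 = (310 + I*√1462) - 1*6986322 = (310 + I*√1462) - 6986322 = -6986012 + I*√1462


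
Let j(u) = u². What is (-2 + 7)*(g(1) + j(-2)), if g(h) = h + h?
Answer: 30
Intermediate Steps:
g(h) = 2*h
(-2 + 7)*(g(1) + j(-2)) = (-2 + 7)*(2*1 + (-2)²) = 5*(2 + 4) = 5*6 = 30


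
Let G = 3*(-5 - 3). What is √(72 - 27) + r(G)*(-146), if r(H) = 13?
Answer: -1898 + 3*√5 ≈ -1891.3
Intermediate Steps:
G = -24 (G = 3*(-8) = -24)
√(72 - 27) + r(G)*(-146) = √(72 - 27) + 13*(-146) = √45 - 1898 = 3*√5 - 1898 = -1898 + 3*√5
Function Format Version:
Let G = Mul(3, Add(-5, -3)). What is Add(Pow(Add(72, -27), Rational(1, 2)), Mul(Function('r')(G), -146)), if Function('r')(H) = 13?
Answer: Add(-1898, Mul(3, Pow(5, Rational(1, 2)))) ≈ -1891.3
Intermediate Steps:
G = -24 (G = Mul(3, -8) = -24)
Add(Pow(Add(72, -27), Rational(1, 2)), Mul(Function('r')(G), -146)) = Add(Pow(Add(72, -27), Rational(1, 2)), Mul(13, -146)) = Add(Pow(45, Rational(1, 2)), -1898) = Add(Mul(3, Pow(5, Rational(1, 2))), -1898) = Add(-1898, Mul(3, Pow(5, Rational(1, 2))))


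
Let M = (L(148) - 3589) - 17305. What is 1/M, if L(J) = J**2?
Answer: 1/1010 ≈ 0.00099010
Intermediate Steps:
M = 1010 (M = (148**2 - 3589) - 17305 = (21904 - 3589) - 17305 = 18315 - 17305 = 1010)
1/M = 1/1010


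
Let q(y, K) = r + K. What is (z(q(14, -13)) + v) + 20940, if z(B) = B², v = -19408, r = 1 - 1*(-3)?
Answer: 1613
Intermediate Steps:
r = 4 (r = 1 + 3 = 4)
q(y, K) = 4 + K
(z(q(14, -13)) + v) + 20940 = ((4 - 13)² - 19408) + 20940 = ((-9)² - 19408) + 20940 = (81 - 19408) + 20940 = -19327 + 20940 = 1613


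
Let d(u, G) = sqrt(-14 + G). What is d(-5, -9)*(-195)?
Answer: -195*I*sqrt(23) ≈ -935.19*I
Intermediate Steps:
d(-5, -9)*(-195) = sqrt(-14 - 9)*(-195) = sqrt(-23)*(-195) = (I*sqrt(23))*(-195) = -195*I*sqrt(23)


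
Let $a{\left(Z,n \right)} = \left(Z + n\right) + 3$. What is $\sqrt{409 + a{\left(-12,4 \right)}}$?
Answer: $2 \sqrt{101} \approx 20.1$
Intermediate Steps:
$a{\left(Z,n \right)} = 3 + Z + n$
$\sqrt{409 + a{\left(-12,4 \right)}} = \sqrt{409 + \left(3 - 12 + 4\right)} = \sqrt{409 - 5} = \sqrt{404} = 2 \sqrt{101}$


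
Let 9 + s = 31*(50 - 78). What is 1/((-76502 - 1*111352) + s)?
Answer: -1/188731 ≈ -5.2985e-6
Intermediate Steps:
s = -877 (s = -9 + 31*(50 - 78) = -9 + 31*(-28) = -9 - 868 = -877)
1/((-76502 - 1*111352) + s) = 1/((-76502 - 1*111352) - 877) = 1/((-76502 - 111352) - 877) = 1/(-187854 - 877) = 1/(-188731) = -1/188731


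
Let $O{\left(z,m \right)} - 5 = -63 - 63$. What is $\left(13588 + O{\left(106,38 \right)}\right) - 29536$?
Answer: $-16069$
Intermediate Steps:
$O{\left(z,m \right)} = -121$ ($O{\left(z,m \right)} = 5 - 126 = -121$)
$\left(13588 + O{\left(106,38 \right)}\right) - 29536 = \left(13588 - 121\right) - 29536 = 13467 - 29536 = -16069$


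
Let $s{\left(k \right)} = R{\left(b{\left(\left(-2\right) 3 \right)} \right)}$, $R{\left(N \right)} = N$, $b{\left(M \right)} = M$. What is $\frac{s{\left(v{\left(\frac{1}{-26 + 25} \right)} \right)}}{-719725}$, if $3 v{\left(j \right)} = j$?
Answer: $\frac{6}{719725} \approx 8.3365 \cdot 10^{-6}$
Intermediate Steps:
$v{\left(j \right)} = \frac{j}{3}$
$s{\left(k \right)} = -6$ ($s{\left(k \right)} = \left(-2\right) 3 = -6$)
$\frac{s{\left(v{\left(\frac{1}{-26 + 25} \right)} \right)}}{-719725} = - \frac{6}{-719725} = \left(-6\right) \left(- \frac{1}{719725}\right) = \frac{6}{719725}$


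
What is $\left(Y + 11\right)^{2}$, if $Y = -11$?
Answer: $0$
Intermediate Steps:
$\left(Y + 11\right)^{2} = \left(-11 + 11\right)^{2} = 0^{2} = 0$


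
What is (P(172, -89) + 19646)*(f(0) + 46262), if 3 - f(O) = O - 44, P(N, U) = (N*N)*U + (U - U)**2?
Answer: -121020698970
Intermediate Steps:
P(N, U) = U*N**2 (P(N, U) = N**2*U + 0**2 = U*N**2 + 0 = U*N**2)
f(O) = 47 - O (f(O) = 3 - (O - 44) = 3 - (-44 + O) = 3 + (44 - O) = 47 - O)
(P(172, -89) + 19646)*(f(0) + 46262) = (-89*172**2 + 19646)*((47 - 1*0) + 46262) = (-89*29584 + 19646)*((47 + 0) + 46262) = (-2632976 + 19646)*(47 + 46262) = -2613330*46309 = -121020698970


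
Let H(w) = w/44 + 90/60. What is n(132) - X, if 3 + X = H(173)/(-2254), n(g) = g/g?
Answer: 396943/99176 ≈ 4.0024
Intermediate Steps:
n(g) = 1
H(w) = 3/2 + w/44 (H(w) = w*(1/44) + 90*(1/60) = w/44 + 3/2 = 3/2 + w/44)
X = -297767/99176 (X = -3 + (3/2 + (1/44)*173)/(-2254) = -3 + (3/2 + 173/44)*(-1/2254) = -3 + (239/44)*(-1/2254) = -3 - 239/99176 = -297767/99176 ≈ -3.0024)
n(132) - X = 1 - 1*(-297767/99176) = 1 + 297767/99176 = 396943/99176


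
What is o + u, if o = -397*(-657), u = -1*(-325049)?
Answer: 585878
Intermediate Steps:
u = 325049
o = 260829
o + u = 260829 + 325049 = 585878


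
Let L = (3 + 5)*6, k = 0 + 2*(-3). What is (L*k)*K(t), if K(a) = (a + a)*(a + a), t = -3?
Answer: -10368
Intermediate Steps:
K(a) = 4*a² (K(a) = (2*a)*(2*a) = 4*a²)
k = -6 (k = 0 - 6 = -6)
L = 48 (L = 8*6 = 48)
(L*k)*K(t) = (48*(-6))*(4*(-3)²) = -1152*9 = -288*36 = -10368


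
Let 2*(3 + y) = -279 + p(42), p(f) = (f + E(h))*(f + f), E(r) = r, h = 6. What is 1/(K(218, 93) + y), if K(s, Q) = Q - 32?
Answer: 2/3869 ≈ 0.00051693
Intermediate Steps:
K(s, Q) = -32 + Q
p(f) = 2*f*(6 + f) (p(f) = (f + 6)*(f + f) = (6 + f)*(2*f) = 2*f*(6 + f))
y = 3747/2 (y = -3 + (-279 + 2*42*(6 + 42))/2 = -3 + (-279 + 2*42*48)/2 = -3 + (-279 + 4032)/2 = -3 + (1/2)*3753 = -3 + 3753/2 = 3747/2 ≈ 1873.5)
1/(K(218, 93) + y) = 1/((-32 + 93) + 3747/2) = 1/(61 + 3747/2) = 1/(3869/2) = 2/3869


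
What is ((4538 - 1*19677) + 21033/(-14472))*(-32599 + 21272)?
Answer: 91921810541/536 ≈ 1.7150e+8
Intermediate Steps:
((4538 - 1*19677) + 21033/(-14472))*(-32599 + 21272) = ((4538 - 19677) + 21033*(-1/14472))*(-11327) = (-15139 - 779/536)*(-11327) = -8115283/536*(-11327) = 91921810541/536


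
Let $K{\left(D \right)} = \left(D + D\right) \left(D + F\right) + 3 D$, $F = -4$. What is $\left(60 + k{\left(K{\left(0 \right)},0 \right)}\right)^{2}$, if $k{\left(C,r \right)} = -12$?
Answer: $2304$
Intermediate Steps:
$K{\left(D \right)} = 3 D + 2 D \left(-4 + D\right)$ ($K{\left(D \right)} = \left(D + D\right) \left(D - 4\right) + 3 D = 2 D \left(-4 + D\right) + 3 D = 3 D + 2 D \left(-4 + D\right)$)
$\left(60 + k{\left(K{\left(0 \right)},0 \right)}\right)^{2} = \left(60 - 12\right)^{2} = 48^{2} = 2304$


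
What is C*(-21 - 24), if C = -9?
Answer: 405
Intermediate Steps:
C*(-21 - 24) = -9*(-21 - 24) = -9*(-45) = 405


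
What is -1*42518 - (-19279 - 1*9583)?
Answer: -13656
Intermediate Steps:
-1*42518 - (-19279 - 1*9583) = -42518 - (-19279 - 9583) = -42518 - 1*(-28862) = -42518 + 28862 = -13656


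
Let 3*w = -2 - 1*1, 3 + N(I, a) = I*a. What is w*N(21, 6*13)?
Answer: -1635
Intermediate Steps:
N(I, a) = -3 + I*a
w = -1 (w = (-2 - 1*1)/3 = (-2 - 1)/3 = (1/3)*(-3) = -1)
w*N(21, 6*13) = -(-3 + 21*(6*13)) = -(-3 + 21*78) = -(-3 + 1638) = -1*1635 = -1635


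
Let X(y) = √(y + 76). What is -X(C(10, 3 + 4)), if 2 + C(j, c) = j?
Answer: -2*√21 ≈ -9.1651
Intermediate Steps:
C(j, c) = -2 + j
X(y) = √(76 + y)
-X(C(10, 3 + 4)) = -√(76 + (-2 + 10)) = -√(76 + 8) = -√84 = -2*√21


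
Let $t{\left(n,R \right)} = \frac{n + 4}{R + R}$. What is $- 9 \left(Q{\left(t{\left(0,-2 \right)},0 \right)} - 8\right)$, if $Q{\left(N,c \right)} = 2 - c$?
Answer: $54$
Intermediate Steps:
$t{\left(n,R \right)} = \frac{4 + n}{2 R}$
$- 9 \left(Q{\left(t{\left(0,-2 \right)},0 \right)} - 8\right) = - 9 \left(\left(2 - 0\right) - 8\right) = - 9 \left(\left(2 + 0\right) - 8\right) = - 9 \left(2 - 8\right) = \left(-9\right) \left(-6\right) = 54$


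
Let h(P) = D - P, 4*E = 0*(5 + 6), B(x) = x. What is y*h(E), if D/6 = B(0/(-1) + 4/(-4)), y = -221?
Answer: 1326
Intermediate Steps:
D = -6 (D = 6*(0/(-1) + 4/(-4)) = 6*(0*(-1) + 4*(-¼)) = 6*(0 - 1) = 6*(-1) = -6)
E = 0 (E = (0*(5 + 6))/4 = (0*11)/4 = (¼)*0 = 0)
h(P) = -6 - P
y*h(E) = -221*(-6 - 1*0) = -221*(-6 + 0) = -221*(-6) = 1326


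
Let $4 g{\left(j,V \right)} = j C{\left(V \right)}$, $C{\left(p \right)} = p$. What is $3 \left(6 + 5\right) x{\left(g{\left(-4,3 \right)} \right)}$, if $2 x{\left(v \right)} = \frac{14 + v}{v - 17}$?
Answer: $- \frac{363}{40} \approx -9.075$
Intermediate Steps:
$g{\left(j,V \right)} = \frac{V j}{4}$ ($g{\left(j,V \right)} = \frac{j V}{4} = \frac{V j}{4}$)
$x{\left(v \right)} = \frac{14 + v}{2 \left(-17 + v\right)}$ ($x{\left(v \right)} = \frac{\left(14 + v\right) \frac{1}{v - 17}}{2} = \frac{\left(14 + v\right) \frac{1}{-17 + v}}{2} = \frac{\frac{1}{-17 + v} \left(14 + v\right)}{2} = \frac{14 + v}{2 \left(-17 + v\right)}$)
$3 \left(6 + 5\right) x{\left(g{\left(-4,3 \right)} \right)} = 3 \left(6 + 5\right) \frac{14 + \frac{1}{4} \cdot 3 \left(-4\right)}{2 \left(-17 + \frac{1}{4} \cdot 3 \left(-4\right)\right)} = 3 \cdot 11 \frac{14 - 3}{2 \left(-17 - 3\right)} = 33 \cdot \frac{1}{2} \frac{1}{-20} \cdot 11 = 33 \cdot \frac{1}{2} \left(- \frac{1}{20}\right) 11 = 33 \left(- \frac{11}{40}\right) = - \frac{363}{40}$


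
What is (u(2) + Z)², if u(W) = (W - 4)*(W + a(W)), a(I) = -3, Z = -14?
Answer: 144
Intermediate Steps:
u(W) = (-4 + W)*(-3 + W) (u(W) = (W - 4)*(W - 3) = (-4 + W)*(-3 + W))
(u(2) + Z)² = ((12 + 2² - 7*2) - 14)² = ((12 + 4 - 14) - 14)² = (2 - 14)² = (-12)² = 144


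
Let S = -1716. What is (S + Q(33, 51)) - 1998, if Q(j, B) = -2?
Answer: -3716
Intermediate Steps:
(S + Q(33, 51)) - 1998 = (-1716 - 2) - 1998 = -1718 - 1998 = -3716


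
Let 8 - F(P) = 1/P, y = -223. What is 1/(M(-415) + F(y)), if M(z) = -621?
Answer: -223/136698 ≈ -0.0016313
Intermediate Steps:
F(P) = 8 - 1/P
1/(M(-415) + F(y)) = 1/(-621 + (8 - 1/(-223))) = 1/(-621 + (8 - 1*(-1/223))) = 1/(-621 + (8 + 1/223)) = 1/(-621 + 1785/223) = 1/(-136698/223) = -223/136698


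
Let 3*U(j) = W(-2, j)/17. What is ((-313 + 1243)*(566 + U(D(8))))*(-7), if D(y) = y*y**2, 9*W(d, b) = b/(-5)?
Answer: -563530772/153 ≈ -3.6832e+6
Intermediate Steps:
W(d, b) = -b/45 (W(d, b) = (b/(-5))/9 = (b*(-1/5))/9 = (-b/5)/9 = -b/45)
D(y) = y**3
U(j) = -j/2295 (U(j) = (-j/45/17)/3 = (-j/45*(1/17))/3 = (-j/765)/3 = -j/2295)
((-313 + 1243)*(566 + U(D(8))))*(-7) = ((-313 + 1243)*(566 - 1/2295*8**3))*(-7) = (930*(566 - 1/2295*512))*(-7) = (930*(566 - 512/2295))*(-7) = (930*(1298458/2295))*(-7) = (80504396/153)*(-7) = -563530772/153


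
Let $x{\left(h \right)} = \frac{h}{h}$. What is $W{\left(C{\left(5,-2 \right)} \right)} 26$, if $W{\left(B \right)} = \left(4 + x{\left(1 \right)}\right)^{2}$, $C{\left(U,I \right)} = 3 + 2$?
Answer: $650$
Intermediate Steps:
$x{\left(h \right)} = 1$
$C{\left(U,I \right)} = 5$
$W{\left(B \right)} = 25$ ($W{\left(B \right)} = \left(4 + 1\right)^{2} = 5^{2} = 25$)
$W{\left(C{\left(5,-2 \right)} \right)} 26 = 25 \cdot 26 = 650$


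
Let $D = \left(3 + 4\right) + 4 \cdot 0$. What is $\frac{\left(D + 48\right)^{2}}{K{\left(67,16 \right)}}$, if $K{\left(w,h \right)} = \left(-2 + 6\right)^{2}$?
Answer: $\frac{3025}{16} \approx 189.06$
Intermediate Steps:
$K{\left(w,h \right)} = 16$ ($K{\left(w,h \right)} = 4^{2} = 16$)
$D = 7$ ($D = 7 + 0 = 7$)
$\frac{\left(D + 48\right)^{2}}{K{\left(67,16 \right)}} = \frac{\left(7 + 48\right)^{2}}{16} = 55^{2} \cdot \frac{1}{16} = 3025 \cdot \frac{1}{16} = \frac{3025}{16}$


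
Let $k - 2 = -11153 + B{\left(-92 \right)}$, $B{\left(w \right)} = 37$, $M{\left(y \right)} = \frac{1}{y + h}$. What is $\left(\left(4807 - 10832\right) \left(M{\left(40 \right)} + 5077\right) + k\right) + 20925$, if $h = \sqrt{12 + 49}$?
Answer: $- \frac{47061497446}{1539} + \frac{6025 \sqrt{61}}{1539} \approx -3.0579 \cdot 10^{7}$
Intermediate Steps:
$h = \sqrt{61} \approx 7.8102$
$M{\left(y \right)} = \frac{1}{y + \sqrt{61}}$
$k = -11114$ ($k = 2 + \left(-11153 + 37\right) = 2 - 11116 = -11114$)
$\left(\left(4807 - 10832\right) \left(M{\left(40 \right)} + 5077\right) + k\right) + 20925 = \left(\left(4807 - 10832\right) \left(\frac{1}{40 + \sqrt{61}} + 5077\right) - 11114\right) + 20925 = \left(- 6025 \left(5077 + \frac{1}{40 + \sqrt{61}}\right) - 11114\right) + 20925 = \left(\left(-30588925 - \frac{6025}{40 + \sqrt{61}}\right) - 11114\right) + 20925 = \left(-30600039 - \frac{6025}{40 + \sqrt{61}}\right) + 20925 = -30579114 - \frac{6025}{40 + \sqrt{61}}$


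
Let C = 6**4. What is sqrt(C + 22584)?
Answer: 2*sqrt(5970) ≈ 154.53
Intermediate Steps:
C = 1296
sqrt(C + 22584) = sqrt(1296 + 22584) = sqrt(23880) = 2*sqrt(5970)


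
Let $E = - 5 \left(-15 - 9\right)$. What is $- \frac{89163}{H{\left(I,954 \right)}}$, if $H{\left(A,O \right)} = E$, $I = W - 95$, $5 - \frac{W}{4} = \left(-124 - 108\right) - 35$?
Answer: $- \frac{29721}{40} \approx -743.03$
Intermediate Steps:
$W = 1088$ ($W = 20 - 4 \left(\left(-124 - 108\right) - 35\right) = 20 - 4 \left(-232 - 35\right) = 20 - -1068 = 20 + 1068 = 1088$)
$E = 120$ ($E = \left(-5\right) \left(-24\right) = 120$)
$I = 993$ ($I = 1088 - 95 = 993$)
$H{\left(A,O \right)} = 120$
$- \frac{89163}{H{\left(I,954 \right)}} = - \frac{89163}{120} = \left(-89163\right) \frac{1}{120} = - \frac{29721}{40}$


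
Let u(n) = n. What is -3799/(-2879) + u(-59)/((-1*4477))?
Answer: 17177984/12889283 ≈ 1.3327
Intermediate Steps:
-3799/(-2879) + u(-59)/((-1*4477)) = -3799/(-2879) - 59/((-1*4477)) = -3799*(-1/2879) - 59/(-4477) = 3799/2879 - 59*(-1/4477) = 3799/2879 + 59/4477 = 17177984/12889283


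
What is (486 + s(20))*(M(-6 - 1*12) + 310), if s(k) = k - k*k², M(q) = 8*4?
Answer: -2562948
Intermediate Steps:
M(q) = 32
s(k) = k - k³
(486 + s(20))*(M(-6 - 1*12) + 310) = (486 + (20 - 1*20³))*(32 + 310) = (486 + (20 - 1*8000))*342 = (486 + (20 - 8000))*342 = (486 - 7980)*342 = -7494*342 = -2562948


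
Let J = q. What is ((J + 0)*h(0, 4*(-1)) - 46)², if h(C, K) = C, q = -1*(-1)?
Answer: 2116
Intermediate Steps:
q = 1
J = 1
((J + 0)*h(0, 4*(-1)) - 46)² = ((1 + 0)*0 - 46)² = (1*0 - 46)² = (0 - 46)² = (-46)² = 2116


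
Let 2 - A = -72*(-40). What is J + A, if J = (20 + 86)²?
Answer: 8358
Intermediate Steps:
A = -2878 (A = 2 - (-72)*(-40) = 2 - 1*2880 = 2 - 2880 = -2878)
J = 11236 (J = 106² = 11236)
J + A = 11236 - 2878 = 8358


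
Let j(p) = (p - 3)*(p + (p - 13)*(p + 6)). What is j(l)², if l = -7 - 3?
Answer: 1136356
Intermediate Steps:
l = -10
j(p) = (-3 + p)*(p + (-13 + p)*(6 + p))
j(l)² = (234 + (-10)³ - 60*(-10) - 9*(-10)²)² = (234 - 1000 + 600 - 9*100)² = (234 - 1000 + 600 - 900)² = (-1066)² = 1136356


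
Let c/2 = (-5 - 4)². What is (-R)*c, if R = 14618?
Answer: -2368116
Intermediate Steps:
c = 162 (c = 2*(-5 - 4)² = 2*(-9)² = 2*81 = 162)
(-R)*c = -1*14618*162 = -14618*162 = -2368116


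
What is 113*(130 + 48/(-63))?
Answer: 306682/21 ≈ 14604.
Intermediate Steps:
113*(130 + 48/(-63)) = 113*(130 + 48*(-1/63)) = 113*(130 - 16/21) = 113*(2714/21) = 306682/21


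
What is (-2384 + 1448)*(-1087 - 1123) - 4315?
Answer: 2064245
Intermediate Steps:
(-2384 + 1448)*(-1087 - 1123) - 4315 = -936*(-2210) - 4315 = 2068560 - 4315 = 2064245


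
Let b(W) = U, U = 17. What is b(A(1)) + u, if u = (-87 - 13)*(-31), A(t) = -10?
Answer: 3117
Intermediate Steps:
b(W) = 17
u = 3100 (u = -100*(-31) = 3100)
b(A(1)) + u = 17 + 3100 = 3117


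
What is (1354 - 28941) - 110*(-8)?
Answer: -26707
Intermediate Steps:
(1354 - 28941) - 110*(-8) = -27587 + 880 = -26707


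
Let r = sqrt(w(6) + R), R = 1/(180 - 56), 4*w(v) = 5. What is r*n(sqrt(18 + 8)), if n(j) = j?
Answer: 13*sqrt(186)/31 ≈ 5.7192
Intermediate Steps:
w(v) = 5/4 (w(v) = (1/4)*5 = 5/4)
R = 1/124 ≈ 0.0080645
r = sqrt(1209)/31 (r = sqrt(5/4 + 1/124) = sqrt(39/31) = sqrt(1209)/31 ≈ 1.1216)
r*n(sqrt(18 + 8)) = (sqrt(1209)/31)*sqrt(18 + 8) = (sqrt(1209)/31)*sqrt(26) = 13*sqrt(186)/31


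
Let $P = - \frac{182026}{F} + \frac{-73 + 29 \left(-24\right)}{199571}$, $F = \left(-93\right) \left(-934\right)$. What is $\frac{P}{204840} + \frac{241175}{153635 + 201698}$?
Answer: $\frac{19463237315429106407}{28676417291387479260} \approx 0.67872$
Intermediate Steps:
$F = 86862$
$P = - \frac{18196953862}{8667568101}$ ($P = - \frac{182026}{86862} + \frac{-73 + 29 \left(-24\right)}{199571} = \left(-182026\right) \frac{1}{86862} + \left(-73 - 696\right) \frac{1}{199571} = - \frac{91013}{43431} - \frac{769}{199571} = - \frac{18196953862}{8667568101} \approx -2.0994$)
$\frac{P}{204840} + \frac{241175}{153635 + 201698} = - \frac{18196953862}{8667568101 \cdot 204840} + \frac{241175}{153635 + 201698} = \left(- \frac{18196953862}{8667568101}\right) \frac{1}{204840} + \frac{241175}{355333} = - \frac{9098476931}{887732324904420} + 241175 \cdot \frac{1}{355333} = - \frac{9098476931}{887732324904420} + \frac{21925}{32303} = \frac{19463237315429106407}{28676417291387479260}$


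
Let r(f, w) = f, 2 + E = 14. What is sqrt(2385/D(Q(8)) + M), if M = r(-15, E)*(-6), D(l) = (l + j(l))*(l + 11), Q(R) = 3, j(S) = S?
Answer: sqrt(23205)/14 ≈ 10.881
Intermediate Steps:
E = 12 (E = -2 + 14 = 12)
D(l) = 2*l*(11 + l) (D(l) = (l + l)*(l + 11) = (2*l)*(11 + l) = 2*l*(11 + l))
M = 90 (M = -15*(-6) = 90)
sqrt(2385/D(Q(8)) + M) = sqrt(2385/((2*3*(11 + 3))) + 90) = sqrt(2385/((2*3*14)) + 90) = sqrt(2385/84 + 90) = sqrt(2385*(1/84) + 90) = sqrt(795/28 + 90) = sqrt(3315/28) = sqrt(23205)/14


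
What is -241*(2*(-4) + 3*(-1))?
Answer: 2651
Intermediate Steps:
-241*(2*(-4) + 3*(-1)) = -241*(-8 - 3) = -241*(-11) = 2651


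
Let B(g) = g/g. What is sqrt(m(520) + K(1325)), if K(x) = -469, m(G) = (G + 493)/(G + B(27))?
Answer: 2*I*sqrt(31694514)/521 ≈ 21.611*I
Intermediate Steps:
B(g) = 1
m(G) = (493 + G)/(1 + G) (m(G) = (G + 493)/(G + 1) = (493 + G)/(1 + G))
sqrt(m(520) + K(1325)) = sqrt((493 + 520)/(1 + 520) - 469) = sqrt(1013/521 - 469) = sqrt(-243336/521) = 2*I*sqrt(31694514)/521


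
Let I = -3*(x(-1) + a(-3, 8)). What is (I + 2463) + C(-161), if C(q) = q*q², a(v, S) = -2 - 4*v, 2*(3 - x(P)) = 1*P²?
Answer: -8341711/2 ≈ -4.1709e+6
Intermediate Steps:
x(P) = 3 - P²/2
C(q) = q³
I = -75/2 (I = -3*((3 - ½*(-1)²) + (-2 - 4*(-3))) = -3*((3 - ½*1) + (-2 + 12)) = -3*((3 - ½) + 10) = -3*(5/2 + 10) = -3*25/2 = -75/2 ≈ -37.500)
(I + 2463) + C(-161) = (-75/2 + 2463) + (-161)³ = 4851/2 - 4173281 = -8341711/2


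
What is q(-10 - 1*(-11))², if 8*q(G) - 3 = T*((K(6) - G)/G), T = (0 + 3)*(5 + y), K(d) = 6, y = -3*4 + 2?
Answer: 81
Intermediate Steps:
y = -10 (y = -12 + 2 = -10)
T = -15 (T = (0 + 3)*(5 - 10) = 3*(-5) = -15)
q(G) = 3/8 - 15*(6 - G)/(8*G) (q(G) = 3/8 + (-15*(6 - G)/G)/8 = 3/8 - 15*(6 - G)/(8*G))
q(-10 - 1*(-11))² = (9*(-5 + (-10 - 1*(-11)))/(4*(-10 - 1*(-11))))² = (9*(-5 + (-10 + 11))/(4*(-10 + 11)))² = ((9/4)*(-5 + 1)/1)² = ((9/4)*1*(-4))² = (-9)² = 81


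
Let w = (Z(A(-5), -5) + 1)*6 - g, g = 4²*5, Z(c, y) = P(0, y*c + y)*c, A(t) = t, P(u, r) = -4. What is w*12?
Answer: 552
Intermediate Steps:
Z(c, y) = -4*c
g = 80 (g = 16*5 = 80)
w = 46 (w = (-4*(-5) + 1)*6 - 1*80 = (20 + 1)*6 - 80 = 21*6 - 80 = 126 - 80 = 46)
w*12 = 46*12 = 552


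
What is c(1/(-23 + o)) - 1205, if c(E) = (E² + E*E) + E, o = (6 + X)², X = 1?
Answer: -203638/169 ≈ -1205.0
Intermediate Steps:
o = 49 (o = (6 + 1)² = 7² = 49)
c(E) = E + 2*E² (c(E) = (E² + E²) + E = 2*E² + E = E + 2*E²)
c(1/(-23 + o)) - 1205 = (1 + 2/(-23 + 49))/(-23 + 49) - 1205 = (1 + 2/26)/26 - 1205 = (1 + 2*(1/26))/26 - 1205 = (1 + 1/13)/26 - 1205 = (1/26)*(14/13) - 1205 = 7/169 - 1205 = -203638/169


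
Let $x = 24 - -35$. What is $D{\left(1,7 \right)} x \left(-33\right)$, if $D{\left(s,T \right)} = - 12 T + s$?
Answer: $161601$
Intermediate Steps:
$x = 59$ ($x = 24 + 35 = 59$)
$D{\left(s,T \right)} = s - 12 T$
$D{\left(1,7 \right)} x \left(-33\right) = \left(1 - 84\right) 59 \left(-33\right) = \left(-83\right) 59 \left(-33\right) = \left(-4897\right) \left(-33\right) = 161601$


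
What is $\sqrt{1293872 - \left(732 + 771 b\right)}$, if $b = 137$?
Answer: $\sqrt{1187513} \approx 1089.7$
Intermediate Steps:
$\sqrt{1293872 - \left(732 + 771 b\right)} = \sqrt{1293872 - 106359} = \sqrt{1187513}$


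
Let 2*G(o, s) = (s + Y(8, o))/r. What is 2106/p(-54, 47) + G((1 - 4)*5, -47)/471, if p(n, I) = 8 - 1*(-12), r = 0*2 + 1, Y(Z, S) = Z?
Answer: 82628/785 ≈ 105.26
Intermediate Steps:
r = 1 (r = 0 + 1 = 1)
p(n, I) = 20 (p(n, I) = 8 + 12 = 20)
G(o, s) = 4 + s/2 (G(o, s) = ((s + 8)/1)/2 = ((8 + s)*1)/2 = (8 + s)/2 = 4 + s/2)
2106/p(-54, 47) + G((1 - 4)*5, -47)/471 = 2106/20 + (4 + (½)*(-47))/471 = 2106*(1/20) + (4 - 47/2)*(1/471) = 1053/10 - 39/2*1/471 = 1053/10 - 13/314 = 82628/785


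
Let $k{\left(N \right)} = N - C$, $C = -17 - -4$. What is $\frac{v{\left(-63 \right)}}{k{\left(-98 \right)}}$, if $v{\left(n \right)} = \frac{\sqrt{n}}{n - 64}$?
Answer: $\frac{3 i \sqrt{7}}{10795} \approx 0.00073527 i$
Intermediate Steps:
$C = -13$ ($C = -17 + 4 = -13$)
$k{\left(N \right)} = 13 + N$ ($k{\left(N \right)} = N - -13 = N + 13 = 13 + N$)
$v{\left(n \right)} = \frac{\sqrt{n}}{-64 + n}$
$\frac{v{\left(-63 \right)}}{k{\left(-98 \right)}} = \frac{\sqrt{-63} \frac{1}{-64 - 63}}{13 - 98} = \frac{3 i \sqrt{7} \frac{1}{-127}}{-85} = 3 i \sqrt{7} \left(- \frac{1}{127}\right) \left(- \frac{1}{85}\right) = - \frac{3 i \sqrt{7}}{127} \left(- \frac{1}{85}\right) = \frac{3 i \sqrt{7}}{10795}$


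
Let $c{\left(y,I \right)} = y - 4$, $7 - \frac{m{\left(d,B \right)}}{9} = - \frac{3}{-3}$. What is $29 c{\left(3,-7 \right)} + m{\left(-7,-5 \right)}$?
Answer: $25$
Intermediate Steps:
$m{\left(d,B \right)} = 54$ ($m{\left(d,B \right)} = 63 - 9 \left(- \frac{3}{-3}\right) = 63 - 9 \left(\left(-3\right) \left(- \frac{1}{3}\right)\right) = 63 - 9 = 54$)
$c{\left(y,I \right)} = -4 + y$
$29 c{\left(3,-7 \right)} + m{\left(-7,-5 \right)} = 29 \left(-4 + 3\right) + 54 = 29 \left(-1\right) + 54 = -29 + 54 = 25$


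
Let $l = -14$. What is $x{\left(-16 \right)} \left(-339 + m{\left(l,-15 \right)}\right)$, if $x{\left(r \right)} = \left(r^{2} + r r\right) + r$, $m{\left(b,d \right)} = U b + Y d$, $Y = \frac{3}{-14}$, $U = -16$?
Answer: $- \frac{388120}{7} \approx -55446.0$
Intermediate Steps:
$Y = - \frac{3}{14}$ ($Y = 3 \left(- \frac{1}{14}\right) = - \frac{3}{14} \approx -0.21429$)
$m{\left(b,d \right)} = - 16 b - \frac{3 d}{14}$
$x{\left(r \right)} = r + 2 r^{2}$ ($x{\left(r \right)} = \left(r^{2} + r^{2}\right) + r = 2 r^{2} + r = r + 2 r^{2}$)
$x{\left(-16 \right)} \left(-339 + m{\left(l,-15 \right)}\right) = - 16 \left(1 + 2 \left(-16\right)\right) \left(-339 - - \frac{3181}{14}\right) = - 16 \left(1 - 32\right) \left(-339 + \left(224 + \frac{45}{14}\right)\right) = \left(-16\right) \left(-31\right) \left(-339 + \frac{3181}{14}\right) = 496 \left(- \frac{1565}{14}\right) = - \frac{388120}{7}$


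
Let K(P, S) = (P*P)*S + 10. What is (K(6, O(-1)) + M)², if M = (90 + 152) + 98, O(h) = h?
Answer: 98596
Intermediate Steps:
K(P, S) = 10 + S*P² (K(P, S) = P²*S + 10 = S*P² + 10 = 10 + S*P²)
M = 340 (M = 242 + 98 = 340)
(K(6, O(-1)) + M)² = ((10 - 1*6²) + 340)² = ((10 - 1*36) + 340)² = ((10 - 36) + 340)² = (-26 + 340)² = 314² = 98596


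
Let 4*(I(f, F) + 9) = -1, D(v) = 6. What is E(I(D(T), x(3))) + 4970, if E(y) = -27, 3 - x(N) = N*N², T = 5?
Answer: 4943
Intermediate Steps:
x(N) = 3 - N³ (x(N) = 3 - N*N² = 3 - N³)
I(f, F) = -37/4 (I(f, F) = -9 + (¼)*(-1) = -9 - ¼ = -37/4)
E(I(D(T), x(3))) + 4970 = -27 + 4970 = 4943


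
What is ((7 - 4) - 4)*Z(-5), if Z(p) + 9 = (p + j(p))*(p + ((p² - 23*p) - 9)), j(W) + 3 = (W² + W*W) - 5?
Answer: -4653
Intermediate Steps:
j(W) = -8 + 2*W² (j(W) = -3 + ((W² + W*W) - 5) = -3 + ((W² + W²) - 5) = -3 + (2*W² - 5) = -3 + (-5 + 2*W²) = -8 + 2*W²)
Z(p) = -9 + (-9 + p² - 22*p)*(-8 + p + 2*p²) (Z(p) = -9 + (p + (-8 + 2*p²))*(p + ((p² - 23*p) - 9)) = -9 + (-8 + p + 2*p²)*(p + (-9 + p² - 23*p)) = -9 + (-8 + p + 2*p²)*(-9 + p² - 22*p) = -9 + (-9 + p² - 22*p)*(-8 + p + 2*p²))
((7 - 4) - 4)*Z(-5) = ((7 - 4) - 4)*(63 - 48*(-5)² - 43*(-5)³ + 2*(-5)⁴ + 167*(-5)) = (3 - 4)*(63 - 48*25 - 43*(-125) + 2*625 - 835) = -(63 - 1200 + 5375 + 1250 - 835) = -1*4653 = -4653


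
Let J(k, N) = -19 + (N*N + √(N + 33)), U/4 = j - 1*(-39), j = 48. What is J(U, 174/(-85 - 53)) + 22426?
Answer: 11854144/529 + √16790/23 ≈ 22414.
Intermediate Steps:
U = 348 (U = 4*(48 - 1*(-39)) = 4*(48 + 39) = 4*87 = 348)
J(k, N) = -19 + N² + √(33 + N) (J(k, N) = -19 + (N² + √(33 + N)) = -19 + N² + √(33 + N))
J(U, 174/(-85 - 53)) + 22426 = (-19 + (174/(-85 - 53))² + √(33 + 174/(-85 - 53))) + 22426 = (-19 + (174/(-138))² + √(33 + 174/(-138))) + 22426 = (-19 + (174*(-1/138))² + √(33 + 174*(-1/138))) + 22426 = (-19 + (-29/23)² + √(33 - 29/23)) + 22426 = (-19 + 841/529 + √(730/23)) + 22426 = (-19 + 841/529 + √16790/23) + 22426 = (-9210/529 + √16790/23) + 22426 = 11854144/529 + √16790/23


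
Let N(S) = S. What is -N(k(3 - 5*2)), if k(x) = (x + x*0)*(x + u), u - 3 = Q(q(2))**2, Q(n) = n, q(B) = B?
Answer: 0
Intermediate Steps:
u = 7 (u = 3 + 2**2 = 3 + 4 = 7)
k(x) = x*(7 + x) (k(x) = (x + x*0)*(x + 7) = (x + 0)*(7 + x) = x*(7 + x))
-N(k(3 - 5*2)) = -(3 - 5*2)*(7 + (3 - 5*2)) = -(3 - 10)*(7 + (3 - 10)) = -(-7)*(7 - 7) = -(-7)*0 = -1*0 = 0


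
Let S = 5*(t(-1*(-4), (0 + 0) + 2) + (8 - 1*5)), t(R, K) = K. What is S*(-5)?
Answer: -125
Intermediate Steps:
S = 25 (S = 5*(((0 + 0) + 2) + (8 - 1*5)) = 5*((0 + 2) + (8 - 5)) = 5*(2 + 3) = 5*5 = 25)
S*(-5) = 25*(-5) = -125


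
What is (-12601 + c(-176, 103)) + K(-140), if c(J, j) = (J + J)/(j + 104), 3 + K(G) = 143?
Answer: -2579779/207 ≈ -12463.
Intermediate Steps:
K(G) = 140 (K(G) = -3 + 143 = 140)
c(J, j) = 2*J/(104 + j) (c(J, j) = (2*J)/(104 + j) = 2*J/(104 + j))
(-12601 + c(-176, 103)) + K(-140) = (-12601 + 2*(-176)/(104 + 103)) + 140 = (-12601 + 2*(-176)/207) + 140 = (-12601 + 2*(-176)*(1/207)) + 140 = (-12601 - 352/207) + 140 = -2608759/207 + 140 = -2579779/207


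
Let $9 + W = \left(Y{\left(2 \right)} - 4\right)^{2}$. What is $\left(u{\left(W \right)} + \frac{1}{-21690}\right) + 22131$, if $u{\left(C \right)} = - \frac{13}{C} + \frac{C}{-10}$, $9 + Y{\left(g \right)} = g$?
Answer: $\frac{26867452831}{1214640} \approx 22120.0$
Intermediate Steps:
$Y{\left(g \right)} = -9 + g$
$W = 112$ ($W = -9 + \left(\left(-9 + 2\right) - 4\right)^{2} = -9 + \left(-7 - 4\right)^{2} = -9 + \left(-11\right)^{2} = -9 + 121 = 112$)
$u{\left(C \right)} = - \frac{13}{C} - \frac{C}{10}$ ($u{\left(C \right)} = - \frac{13}{C} + C \left(- \frac{1}{10}\right) = - \frac{13}{C} - \frac{C}{10}$)
$\left(u{\left(W \right)} + \frac{1}{-21690}\right) + 22131 = \left(\left(- \frac{13}{112} - \frac{56}{5}\right) + \frac{1}{-21690}\right) + 22131 = \left(\left(\left(-13\right) \frac{1}{112} - \frac{56}{5}\right) - \frac{1}{21690}\right) + 22131 = \left(\left(- \frac{13}{112} - \frac{56}{5}\right) - \frac{1}{21690}\right) + 22131 = \left(- \frac{6337}{560} - \frac{1}{21690}\right) + 22131 = - \frac{13745009}{1214640} + 22131 = \frac{26867452831}{1214640}$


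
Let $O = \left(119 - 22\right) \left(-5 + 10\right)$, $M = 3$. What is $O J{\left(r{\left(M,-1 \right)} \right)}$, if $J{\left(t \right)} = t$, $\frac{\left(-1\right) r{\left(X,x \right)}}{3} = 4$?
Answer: $-5820$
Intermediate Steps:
$r{\left(X,x \right)} = -12$ ($r{\left(X,x \right)} = \left(-3\right) 4 = -12$)
$O = 485$ ($O = 97 \cdot 5 = 485$)
$O J{\left(r{\left(M,-1 \right)} \right)} = 485 \left(-12\right) = -5820$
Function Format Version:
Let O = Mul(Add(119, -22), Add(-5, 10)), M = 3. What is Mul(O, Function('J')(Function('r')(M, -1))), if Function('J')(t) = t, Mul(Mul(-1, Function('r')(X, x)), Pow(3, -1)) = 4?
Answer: -5820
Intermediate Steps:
Function('r')(X, x) = -12 (Function('r')(X, x) = Mul(-3, 4) = -12)
O = 485 (O = Mul(97, 5) = 485)
Mul(O, Function('J')(Function('r')(M, -1))) = Mul(485, -12) = -5820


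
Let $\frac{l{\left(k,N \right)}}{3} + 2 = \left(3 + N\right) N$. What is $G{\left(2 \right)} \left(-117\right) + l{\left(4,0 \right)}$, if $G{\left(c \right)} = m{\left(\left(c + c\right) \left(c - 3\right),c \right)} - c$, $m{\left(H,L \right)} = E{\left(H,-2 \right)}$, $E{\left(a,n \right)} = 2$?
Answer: $-6$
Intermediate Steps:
$m{\left(H,L \right)} = 2$
$l{\left(k,N \right)} = -6 + 3 N \left(3 + N\right)$ ($l{\left(k,N \right)} = -6 + 3 \left(3 + N\right) N = -6 + 3 N \left(3 + N\right)$)
$G{\left(c \right)} = 2 - c$
$G{\left(2 \right)} \left(-117\right) + l{\left(4,0 \right)} = \left(2 - 2\right) \left(-117\right) + \left(-6 + 3 \cdot 0^{2} + 9 \cdot 0\right) = \left(2 - 2\right) \left(-117\right) + \left(-6 + 3 \cdot 0 + 0\right) = 0 \left(-117\right) + \left(-6 + 0 + 0\right) = 0 - 6 = -6$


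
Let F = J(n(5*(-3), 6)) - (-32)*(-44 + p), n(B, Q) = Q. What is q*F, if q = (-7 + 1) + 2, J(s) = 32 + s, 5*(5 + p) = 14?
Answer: 28808/5 ≈ 5761.6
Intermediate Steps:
p = -11/5 (p = -5 + (⅕)*14 = -5 + 14/5 = -11/5 ≈ -2.2000)
q = -4 (q = -6 + 2 = -4)
F = -7202/5 (F = (32 + 6) - (-32)*(-44 - 11/5) = 38 - (-32)*(-231)/5 = 38 - 1*7392/5 = 38 - 7392/5 = -7202/5 ≈ -1440.4)
q*F = -4*(-7202/5) = 28808/5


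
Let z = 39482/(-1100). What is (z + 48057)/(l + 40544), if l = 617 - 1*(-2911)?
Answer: 3773087/3462800 ≈ 1.0896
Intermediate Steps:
l = 3528 (l = 617 + 2911 = 3528)
z = -19741/550 (z = 39482*(-1/1100) = -19741/550 ≈ -35.893)
(z + 48057)/(l + 40544) = (-19741/550 + 48057)/(3528 + 40544) = (26411609/550)/44072 = (26411609/550)*(1/44072) = 3773087/3462800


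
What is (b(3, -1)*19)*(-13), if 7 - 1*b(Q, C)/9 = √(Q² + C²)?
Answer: -15561 + 2223*√10 ≈ -8531.3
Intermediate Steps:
b(Q, C) = 63 - 9*√(C² + Q²) (b(Q, C) = 63 - 9*√(Q² + C²) = 63 - 9*√(C² + Q²))
(b(3, -1)*19)*(-13) = ((63 - 9*√((-1)² + 3²))*19)*(-13) = ((63 - 9*√(1 + 9))*19)*(-13) = ((63 - 9*√10)*19)*(-13) = (1197 - 171*√10)*(-13) = -15561 + 2223*√10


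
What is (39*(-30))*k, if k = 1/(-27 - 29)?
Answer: 585/28 ≈ 20.893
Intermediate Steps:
k = -1/56 (k = 1/(-56) = -1/56 ≈ -0.017857)
(39*(-30))*k = (39*(-30))*(-1/56) = -1170*(-1/56) = 585/28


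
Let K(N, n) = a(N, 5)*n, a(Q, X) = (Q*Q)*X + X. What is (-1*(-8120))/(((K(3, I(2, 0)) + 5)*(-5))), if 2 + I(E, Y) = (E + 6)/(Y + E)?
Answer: -232/15 ≈ -15.467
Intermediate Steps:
I(E, Y) = -2 + (6 + E)/(E + Y) (I(E, Y) = -2 + (E + 6)/(Y + E) = -2 + (6 + E)/(E + Y))
a(Q, X) = X + X*Q² (a(Q, X) = Q²*X + X = X*Q² + X = X + X*Q²)
K(N, n) = n*(5 + 5*N²) (K(N, n) = (5*(1 + N²))*n = (5 + 5*N²)*n = n*(5 + 5*N²))
(-1*(-8120))/(((K(3, I(2, 0)) + 5)*(-5))) = (-1*(-8120))/(((5*((6 - 1*2 - 2*0)/(2 + 0))*(1 + 3²) + 5)*(-5))) = 8120/(((5*((6 - 2 + 0)/2)*(1 + 9) + 5)*(-5))) = 8120/(((5*((½)*4)*10 + 5)*(-5))) = 8120/(((5*2*10 + 5)*(-5))) = 8120/(((100 + 5)*(-5))) = 8120/((105*(-5))) = 8120/(-525) = 8120*(-1/525) = -232/15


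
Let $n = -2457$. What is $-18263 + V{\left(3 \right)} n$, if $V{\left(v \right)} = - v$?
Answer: $-10892$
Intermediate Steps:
$-18263 + V{\left(3 \right)} n = -18263 + \left(-1\right) 3 \left(-2457\right) = -18263 - -7371 = -18263 + 7371 = -10892$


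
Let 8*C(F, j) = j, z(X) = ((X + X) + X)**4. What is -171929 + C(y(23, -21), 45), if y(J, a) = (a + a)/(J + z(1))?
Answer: -1375387/8 ≈ -1.7192e+5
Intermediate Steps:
z(X) = 81*X**4 (z(X) = (2*X + X)**4 = (3*X)**4 = 81*X**4)
y(J, a) = 2*a/(81 + J) (y(J, a) = (a + a)/(J + 81*1**4) = (2*a)/(J + 81*1) = (2*a)/(J + 81) = (2*a)/(81 + J) = 2*a/(81 + J))
C(F, j) = j/8
-171929 + C(y(23, -21), 45) = -171929 + (1/8)*45 = -171929 + 45/8 = -1375387/8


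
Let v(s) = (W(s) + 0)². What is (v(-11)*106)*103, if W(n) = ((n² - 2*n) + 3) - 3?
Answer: 223262182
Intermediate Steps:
W(n) = n² - 2*n (W(n) = (3 + n² - 2*n) - 3 = n² - 2*n)
v(s) = s²*(-2 + s)² (v(s) = (s*(-2 + s) + 0)² = (s*(-2 + s))² = s²*(-2 + s)²)
(v(-11)*106)*103 = (((-11)²*(-2 - 11)²)*106)*103 = ((121*(-13)²)*106)*103 = ((121*169)*106)*103 = (20449*106)*103 = 2167594*103 = 223262182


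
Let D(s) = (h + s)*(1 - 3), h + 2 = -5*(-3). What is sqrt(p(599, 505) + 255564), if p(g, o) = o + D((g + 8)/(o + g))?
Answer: sqrt(19504247802)/276 ≈ 506.01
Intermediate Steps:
h = 13 (h = -2 - 5*(-3) = -2 + 15 = 13)
D(s) = -26 - 2*s (D(s) = (13 + s)*(1 - 3) = (13 + s)*(-2) = -26 - 2*s)
p(g, o) = -26 + o - 2*(8 + g)/(g + o) (p(g, o) = o + (-26 - 2*(g + 8)/(o + g)) = o + (-26 - 2*(8 + g)/(g + o)) = -26 + o - 2*(8 + g)/(g + o))
sqrt(p(599, 505) + 255564) = sqrt((-16 - 2*599 + (-26 + 505)*(599 + 505))/(599 + 505) + 255564) = sqrt((-16 - 1198 + 479*1104)/1104 + 255564) = sqrt((-16 - 1198 + 528816)/1104 + 255564) = sqrt((1/1104)*527602 + 255564) = sqrt(263801/552 + 255564) = sqrt(141335129/552) = sqrt(19504247802)/276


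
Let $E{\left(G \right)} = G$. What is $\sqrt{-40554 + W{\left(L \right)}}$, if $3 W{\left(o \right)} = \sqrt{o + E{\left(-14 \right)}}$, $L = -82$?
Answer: $\frac{\sqrt{-364986 + 12 i \sqrt{6}}}{3} \approx 0.008109 + 201.38 i$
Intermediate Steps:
$W{\left(o \right)} = \frac{\sqrt{-14 + o}}{3}$ ($W{\left(o \right)} = \frac{\sqrt{o - 14}}{3} = \frac{\sqrt{-14 + o}}{3}$)
$\sqrt{-40554 + W{\left(L \right)}} = \sqrt{-40554 + \frac{\sqrt{-14 - 82}}{3}} = \sqrt{-40554 + \frac{\sqrt{-96}}{3}} = \sqrt{-40554 + \frac{4 i \sqrt{6}}{3}}$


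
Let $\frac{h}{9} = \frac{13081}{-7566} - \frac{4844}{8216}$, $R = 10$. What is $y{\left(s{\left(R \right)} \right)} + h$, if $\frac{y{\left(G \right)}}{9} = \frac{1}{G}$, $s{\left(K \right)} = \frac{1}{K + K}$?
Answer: $\frac{1219440}{7663} \approx 159.13$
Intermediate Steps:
$s{\left(K \right)} = \frac{1}{2 K}$
$y{\left(G \right)} = \frac{9}{G}$
$h = - \frac{159900}{7663}$ ($h = 9 \left(\frac{13081}{-7566} - \frac{4844}{8216}\right) = 9 \left(13081 \left(- \frac{1}{7566}\right) - \frac{1211}{2054}\right) = 9 \left(- \frac{13081}{7566} - \frac{1211}{2054}\right) = 9 \left(- \frac{53300}{22989}\right) = - \frac{159900}{7663} \approx -20.867$)
$y{\left(s{\left(R \right)} \right)} + h = \frac{9}{\frac{1}{2} \cdot \frac{1}{10}} - \frac{159900}{7663} = 9 \frac{1}{\frac{1}{20}} - \frac{159900}{7663} = 9 \cdot 20 - \frac{159900}{7663} = 180 - \frac{159900}{7663} = \frac{1219440}{7663}$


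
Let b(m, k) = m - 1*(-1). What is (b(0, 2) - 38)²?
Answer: 1369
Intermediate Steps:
b(m, k) = 1 + m (b(m, k) = m + 1 = 1 + m)
(b(0, 2) - 38)² = ((1 + 0) - 38)² = (1 - 38)² = (-37)² = 1369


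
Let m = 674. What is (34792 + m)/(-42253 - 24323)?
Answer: -5911/11096 ≈ -0.53271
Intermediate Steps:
(34792 + m)/(-42253 - 24323) = (34792 + 674)/(-42253 - 24323) = 35466/(-66576) = 35466*(-1/66576) = -5911/11096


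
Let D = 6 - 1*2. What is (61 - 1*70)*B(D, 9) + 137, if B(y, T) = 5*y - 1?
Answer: -34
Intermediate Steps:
D = 4 (D = 6 - 2 = 4)
B(y, T) = -1 + 5*y
(61 - 1*70)*B(D, 9) + 137 = (61 - 1*70)*(-1 + 5*4) + 137 = (61 - 70)*(-1 + 20) + 137 = -9*19 + 137 = -171 + 137 = -34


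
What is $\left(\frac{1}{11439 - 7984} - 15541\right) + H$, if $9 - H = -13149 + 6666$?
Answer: $- \frac{31264294}{3455} \approx -9049.0$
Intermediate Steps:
$H = 6492$ ($H = 9 - \left(-13149 + 6666\right) = 9 - -6483 = 9 + 6483 = 6492$)
$\left(\frac{1}{11439 - 7984} - 15541\right) + H = \left(\frac{1}{11439 - 7984} - 15541\right) + 6492 = \left(\frac{1}{3455} - 15541\right) + 6492 = - \frac{53694154}{3455} + 6492 = - \frac{31264294}{3455}$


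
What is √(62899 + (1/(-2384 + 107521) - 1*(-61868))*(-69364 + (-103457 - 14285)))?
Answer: I*√127956570848401398343/105137 ≈ 1.0759e+5*I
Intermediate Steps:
√(62899 + (1/(-2384 + 107521) - 1*(-61868))*(-69364 + (-103457 - 14285))) = √(62899 + (1/105137 + 61868)*(-69364 - 117742)) = √(62899 + (1/105137 + 61868)*(-187106)) = √(62899 + (6504615917/105137)*(-187106)) = √(62899 - 1217052665766202/105137) = √(-1217046052754039/105137) = I*√127956570848401398343/105137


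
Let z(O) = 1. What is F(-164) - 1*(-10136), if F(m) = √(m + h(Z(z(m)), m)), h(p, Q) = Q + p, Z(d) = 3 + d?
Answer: 10136 + 18*I ≈ 10136.0 + 18.0*I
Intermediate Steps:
F(m) = √(4 + 2*m) (F(m) = √(m + (m + (3 + 1))) = √(m + (m + 4)) = √(m + (4 + m)) = √(4 + 2*m))
F(-164) - 1*(-10136) = √(4 + 2*(-164)) - 1*(-10136) = √(4 - 328) + 10136 = √(-324) + 10136 = 18*I + 10136 = 10136 + 18*I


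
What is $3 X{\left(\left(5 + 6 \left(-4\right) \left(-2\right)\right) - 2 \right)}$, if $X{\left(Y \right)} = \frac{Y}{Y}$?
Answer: $3$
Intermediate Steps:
$X{\left(Y \right)} = 1$
$3 X{\left(\left(5 + 6 \left(-4\right) \left(-2\right)\right) - 2 \right)} = 3 \cdot 1 = 3$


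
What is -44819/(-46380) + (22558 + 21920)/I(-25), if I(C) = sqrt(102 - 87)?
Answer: 44819/46380 + 14826*sqrt(15)/5 ≈ 11485.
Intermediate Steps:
I(C) = sqrt(15)
-44819/(-46380) + (22558 + 21920)/I(-25) = -44819/(-46380) + (22558 + 21920)/(sqrt(15)) = -44819*(-1/46380) + 44478*(sqrt(15)/15) = 44819/46380 + 14826*sqrt(15)/5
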